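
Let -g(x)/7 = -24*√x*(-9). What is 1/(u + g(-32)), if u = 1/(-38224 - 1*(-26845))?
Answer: 11379*I/(-I + 68820192*√2) ≈ -1.2013e-12 + 0.00011692*I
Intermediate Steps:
g(x) = -1512*√x (g(x) = -7*(-24*√x)*(-9) = -1512*√x)
u = -1/11379 (u = 1/(-38224 + 26845) = 1/(-11379) = -1/11379 ≈ -8.7881e-5)
1/(u + g(-32)) = 1/(-1/11379 - 6048*I*√2)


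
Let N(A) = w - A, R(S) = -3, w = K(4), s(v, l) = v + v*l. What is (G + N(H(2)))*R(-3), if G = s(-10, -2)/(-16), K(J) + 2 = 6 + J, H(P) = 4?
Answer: -81/8 ≈ -10.125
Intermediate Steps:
s(v, l) = v + l*v
K(J) = 4 + J (K(J) = -2 + (6 + J) = 4 + J)
w = 8 (w = 4 + 4 = 8)
G = -5/8 (G = -10*(1 - 2)/(-16) = -10*(-1)*(-1/16) = 10*(-1/16) = -5/8 ≈ -0.62500)
N(A) = 8 - A
(G + N(H(2)))*R(-3) = (-5/8 + (8 - 1*4))*(-3) = (-5/8 + (8 - 4))*(-3) = (-5/8 + 4)*(-3) = (27/8)*(-3) = -81/8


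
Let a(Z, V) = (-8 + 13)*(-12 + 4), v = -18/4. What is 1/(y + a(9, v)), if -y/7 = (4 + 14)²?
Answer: -1/2308 ≈ -0.00043328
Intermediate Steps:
v = -9/2 (v = -18*¼ = -9/2 ≈ -4.5000)
y = -2268 (y = -7*(4 + 14)² = -7*18² = -7*324 = -2268)
a(Z, V) = -40 (a(Z, V) = 5*(-8) = -40)
1/(y + a(9, v)) = 1/(-2268 - 40) = 1/(-2308) = -1/2308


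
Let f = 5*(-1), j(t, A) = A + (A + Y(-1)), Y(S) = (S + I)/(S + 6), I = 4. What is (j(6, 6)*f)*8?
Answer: -504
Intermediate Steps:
Y(S) = (4 + S)/(6 + S) (Y(S) = (S + 4)/(S + 6) = (4 + S)/(6 + S))
j(t, A) = ⅗ + 2*A (j(t, A) = A + (A + (4 - 1)/(6 - 1)) = A + (A + 3/5) = A + (A + (⅕)*3) = A + (A + ⅗) = A + (⅗ + A) = ⅗ + 2*A)
f = -5
(j(6, 6)*f)*8 = ((⅗ + 2*6)*(-5))*8 = ((⅗ + 12)*(-5))*8 = ((63/5)*(-5))*8 = -63*8 = -504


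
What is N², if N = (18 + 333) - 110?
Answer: 58081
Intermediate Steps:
N = 241 (N = 351 - 110 = 241)
N² = 241² = 58081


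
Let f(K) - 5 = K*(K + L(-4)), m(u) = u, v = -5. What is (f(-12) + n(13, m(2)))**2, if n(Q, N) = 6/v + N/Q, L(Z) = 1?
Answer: 78092569/4225 ≈ 18483.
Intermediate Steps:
n(Q, N) = -6/5 + N/Q (n(Q, N) = 6/(-5) + N/Q = 6*(-1/5) + N/Q = -6/5 + N/Q)
f(K) = 5 + K*(1 + K) (f(K) = 5 + K*(K + 1) = 5 + K*(1 + K))
(f(-12) + n(13, m(2)))**2 = ((5 - 12 + (-12)**2) + (-6/5 + 2/13))**2 = ((5 - 12 + 144) + (-6/5 + 2*(1/13)))**2 = (137 + (-6/5 + 2/13))**2 = (137 - 68/65)**2 = (8837/65)**2 = 78092569/4225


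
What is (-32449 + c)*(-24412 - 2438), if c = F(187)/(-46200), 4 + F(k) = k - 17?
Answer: 134173384957/154 ≈ 8.7126e+8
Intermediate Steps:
F(k) = -21 + k (F(k) = -4 + (k - 17) = -4 + (-17 + k) = -21 + k)
c = -83/23100 (c = (-21 + 187)/(-46200) = 166*(-1/46200) = -83/23100 ≈ -0.0035931)
(-32449 + c)*(-24412 - 2438) = (-32449 - 83/23100)*(-24412 - 2438) = -749571983/23100*(-26850) = 134173384957/154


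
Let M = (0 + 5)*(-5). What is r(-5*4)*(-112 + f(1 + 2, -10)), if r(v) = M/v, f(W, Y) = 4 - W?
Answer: -555/4 ≈ -138.75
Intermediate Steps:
M = -25 (M = 5*(-5) = -25)
r(v) = -25/v
r(-5*4)*(-112 + f(1 + 2, -10)) = (-25/((-5*4)))*(-112 + (4 - (1 + 2))) = (-25/(-20))*(-112 + (4 - 1*3)) = (-25*(-1/20))*(-112 + (4 - 3)) = 5*(-112 + 1)/4 = (5/4)*(-111) = -555/4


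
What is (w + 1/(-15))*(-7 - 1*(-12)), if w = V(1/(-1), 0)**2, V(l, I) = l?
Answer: 14/3 ≈ 4.6667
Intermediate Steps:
w = 1 (w = (1/(-1))**2 = (-1)**2 = 1)
(w + 1/(-15))*(-7 - 1*(-12)) = (1 + 1/(-15))*(-7 - 1*(-12)) = (1 - 1/15)*(-7 + 12) = (14/15)*5 = 14/3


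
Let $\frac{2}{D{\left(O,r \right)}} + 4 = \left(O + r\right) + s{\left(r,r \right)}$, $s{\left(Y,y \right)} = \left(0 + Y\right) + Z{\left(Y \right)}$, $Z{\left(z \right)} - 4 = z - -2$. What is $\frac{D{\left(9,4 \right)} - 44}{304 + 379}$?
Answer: $- \frac{1010}{15709} \approx -0.064294$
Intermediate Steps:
$Z{\left(z \right)} = 6 + z$ ($Z{\left(z \right)} = 4 + \left(z - -2\right) = 4 + \left(z + 2\right) = 4 + \left(2 + z\right) = 6 + z$)
$s{\left(Y,y \right)} = 6 + 2 Y$ ($s{\left(Y,y \right)} = \left(0 + Y\right) + \left(6 + Y\right) = Y + \left(6 + Y\right) = 6 + 2 Y$)
$D{\left(O,r \right)} = \frac{2}{2 + O + 3 r}$ ($D{\left(O,r \right)} = \frac{2}{-4 + \left(\left(O + r\right) + \left(6 + 2 r\right)\right)} = \frac{2}{-4 + \left(6 + O + 3 r\right)} = \frac{2}{2 + O + 3 r}$)
$\frac{D{\left(9,4 \right)} - 44}{304 + 379} = \frac{\frac{2}{2 + 9 + 3 \cdot 4} - 44}{304 + 379} = \frac{\frac{2}{2 + 9 + 12} - 44}{683} = \left(\frac{2}{23} - 44\right) \frac{1}{683} = \left(- \frac{1010}{23}\right) \frac{1}{683} = - \frac{1010}{15709}$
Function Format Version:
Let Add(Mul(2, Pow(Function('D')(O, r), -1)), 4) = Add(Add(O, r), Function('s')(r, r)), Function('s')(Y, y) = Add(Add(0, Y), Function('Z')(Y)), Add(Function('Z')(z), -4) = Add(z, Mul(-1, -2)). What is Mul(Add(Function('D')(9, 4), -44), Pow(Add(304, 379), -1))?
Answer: Rational(-1010, 15709) ≈ -0.064294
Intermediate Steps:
Function('Z')(z) = Add(6, z) (Function('Z')(z) = Add(4, Add(z, Mul(-1, -2))) = Add(4, Add(z, 2)) = Add(4, Add(2, z)) = Add(6, z))
Function('s')(Y, y) = Add(6, Mul(2, Y)) (Function('s')(Y, y) = Add(Add(0, Y), Add(6, Y)) = Add(Y, Add(6, Y)) = Add(6, Mul(2, Y)))
Function('D')(O, r) = Mul(2, Pow(Add(2, O, Mul(3, r)), -1)) (Function('D')(O, r) = Mul(2, Pow(Add(-4, Add(Add(O, r), Add(6, Mul(2, r)))), -1)) = Mul(2, Pow(Add(-4, Add(6, O, Mul(3, r))), -1)) = Mul(2, Pow(Add(2, O, Mul(3, r)), -1)))
Mul(Add(Function('D')(9, 4), -44), Pow(Add(304, 379), -1)) = Mul(Add(Mul(2, Pow(Add(2, 9, Mul(3, 4)), -1)), -44), Pow(Add(304, 379), -1)) = Mul(Add(Mul(2, Pow(Add(2, 9, 12), -1)), -44), Pow(683, -1)) = Mul(Add(Mul(2, Pow(23, -1)), -44), Rational(1, 683)) = Mul(Add(Mul(2, Rational(1, 23)), -44), Rational(1, 683)) = Mul(Add(Rational(2, 23), -44), Rational(1, 683)) = Mul(Rational(-1010, 23), Rational(1, 683)) = Rational(-1010, 15709)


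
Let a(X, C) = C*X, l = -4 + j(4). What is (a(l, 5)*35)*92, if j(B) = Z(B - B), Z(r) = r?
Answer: -64400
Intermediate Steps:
j(B) = 0 (j(B) = B - B = 0)
l = -4 (l = -4 + 0 = -4)
(a(l, 5)*35)*92 = ((5*(-4))*35)*92 = -20*35*92 = -700*92 = -64400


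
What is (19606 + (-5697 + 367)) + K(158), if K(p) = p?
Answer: 14434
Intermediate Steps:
(19606 + (-5697 + 367)) + K(158) = (19606 + (-5697 + 367)) + 158 = (19606 - 5330) + 158 = 14276 + 158 = 14434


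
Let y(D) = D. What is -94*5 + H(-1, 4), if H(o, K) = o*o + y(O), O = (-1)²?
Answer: -468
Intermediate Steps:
O = 1
H(o, K) = 1 + o² (H(o, K) = o*o + 1 = o² + 1 = 1 + o²)
-94*5 + H(-1, 4) = -94*5 + (1 + (-1)²) = -470 + (1 + 1) = -470 + 2 = -468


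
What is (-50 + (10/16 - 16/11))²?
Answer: 20007729/7744 ≈ 2583.6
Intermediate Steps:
(-50 + (10/16 - 16/11))² = (-50 + (10*(1/16) - 16*1/11))² = (-50 + (5/8 - 16/11))² = (-50 - 73/88)² = (-4473/88)² = 20007729/7744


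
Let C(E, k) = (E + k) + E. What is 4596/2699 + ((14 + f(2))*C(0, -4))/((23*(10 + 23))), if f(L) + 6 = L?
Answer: 3380404/2048541 ≈ 1.6502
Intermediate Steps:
f(L) = -6 + L
C(E, k) = k + 2*E
4596/2699 + ((14 + f(2))*C(0, -4))/((23*(10 + 23))) = 4596/2699 + ((14 + (-6 + 2))*(-4 + 2*0))/((23*(10 + 23))) = 4596*(1/2699) + ((14 - 4)*(-4 + 0))/((23*33)) = 4596/2699 + (10*(-4))/759 = 4596/2699 - 40*1/759 = 4596/2699 - 40/759 = 3380404/2048541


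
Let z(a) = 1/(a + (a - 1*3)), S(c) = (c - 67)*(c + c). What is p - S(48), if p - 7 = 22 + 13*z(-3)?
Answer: 16664/9 ≈ 1851.6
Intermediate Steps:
S(c) = 2*c*(-67 + c) (S(c) = (-67 + c)*(2*c) = 2*c*(-67 + c))
z(a) = 1/(-3 + 2*a) (z(a) = 1/(a + (a - 3)) = 1/(a + (-3 + a)) = 1/(-3 + 2*a))
p = 248/9 (p = 7 + (22 + 13/(-3 + 2*(-3))) = 7 + (22 + 13/(-3 - 6)) = 7 + (22 + 13/(-9)) = 7 + (22 + 13*(-⅑)) = 7 + (22 - 13/9) = 7 + 185/9 = 248/9 ≈ 27.556)
p - S(48) = 248/9 - 2*48*(-67 + 48) = 248/9 - 2*48*(-19) = 248/9 - 1*(-1824) = 248/9 + 1824 = 16664/9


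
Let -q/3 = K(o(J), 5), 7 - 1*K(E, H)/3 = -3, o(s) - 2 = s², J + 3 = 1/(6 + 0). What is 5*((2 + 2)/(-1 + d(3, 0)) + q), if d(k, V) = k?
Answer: -440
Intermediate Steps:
J = -17/6 (J = -3 + 1/(6 + 0) = -3 + 1/6 = -3 + ⅙ = -17/6 ≈ -2.8333)
o(s) = 2 + s²
K(E, H) = 30 (K(E, H) = 21 - 3*(-3) = 21 + 9 = 30)
q = -90 (q = -3*30 = -90)
5*((2 + 2)/(-1 + d(3, 0)) + q) = 5*((2 + 2)/(-1 + 3) - 90) = 5*(4/2 - 90) = 5*(4*(½) - 90) = 5*(2 - 90) = 5*(-88) = -440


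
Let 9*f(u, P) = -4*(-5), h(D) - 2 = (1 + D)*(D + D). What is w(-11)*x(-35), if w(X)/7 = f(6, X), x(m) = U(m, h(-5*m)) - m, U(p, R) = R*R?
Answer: 531272901460/9 ≈ 5.9030e+10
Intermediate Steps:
h(D) = 2 + 2*D*(1 + D) (h(D) = 2 + (1 + D)*(D + D) = 2 + (1 + D)*(2*D) = 2 + 2*D*(1 + D))
U(p, R) = R²
x(m) = (2 - 10*m + 50*m²)² - m (x(m) = (2 + 2*(-5*m) + 2*(-5*m)²)² - m = (2 - 10*m + 2*(25*m²))² - m = (2 - 10*m + 50*m²)² - m)
f(u, P) = 20/9 (f(u, P) = (-4*(-5))/9 = (⅑)*20 = 20/9)
w(X) = 140/9 (w(X) = 7*(20/9) = 140/9)
w(-11)*x(-35) = 140*(-1*(-35) + 4*(1 - 5*(-35) + 25*(-35)²)²)/9 = 140*(35 + 4*(1 + 175 + 25*1225)²)/9 = 140*(35 + 4*(1 + 175 + 30625)²)/9 = 140*(35 + 4*30801²)/9 = 140*(35 + 4*948701601)/9 = 140*(35 + 3794806404)/9 = (140/9)*3794806439 = 531272901460/9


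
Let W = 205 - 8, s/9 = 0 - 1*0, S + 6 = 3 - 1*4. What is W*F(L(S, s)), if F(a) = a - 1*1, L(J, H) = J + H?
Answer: -1576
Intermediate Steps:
S = -7 (S = -6 + (3 - 1*4) = -6 + (3 - 4) = -6 - 1 = -7)
s = 0 (s = 9*(0 - 1*0) = 9*(0 + 0) = 9*0 = 0)
L(J, H) = H + J
F(a) = -1 + a (F(a) = a - 1 = -1 + a)
W = 197
W*F(L(S, s)) = 197*(-1 + (0 - 7)) = 197*(-1 - 7) = 197*(-8) = -1576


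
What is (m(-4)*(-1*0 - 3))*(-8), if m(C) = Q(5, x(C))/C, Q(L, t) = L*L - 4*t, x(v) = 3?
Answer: -78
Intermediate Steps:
Q(L, t) = L² - 4*t
m(C) = 13/C (m(C) = (5² - 4*3)/C = (25 - 12)/C = 13/C)
(m(-4)*(-1*0 - 3))*(-8) = ((13/(-4))*(-1*0 - 3))*(-8) = ((13*(-¼))*(0 - 3))*(-8) = -13/4*(-3)*(-8) = (39/4)*(-8) = -78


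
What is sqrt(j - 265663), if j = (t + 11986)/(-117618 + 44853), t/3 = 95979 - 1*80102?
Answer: 2*I*sqrt(797404897245)/3465 ≈ 515.43*I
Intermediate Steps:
t = 47631 (t = 3*(95979 - 1*80102) = 3*(95979 - 80102) = 3*15877 = 47631)
j = -59617/72765 (j = (47631 + 11986)/(-117618 + 44853) = 59617/(-72765) = 59617*(-1/72765) = -59617/72765 ≈ -0.81931)
sqrt(j - 265663) = sqrt(-59617/72765 - 265663) = sqrt(-19331027812/72765) = 2*I*sqrt(797404897245)/3465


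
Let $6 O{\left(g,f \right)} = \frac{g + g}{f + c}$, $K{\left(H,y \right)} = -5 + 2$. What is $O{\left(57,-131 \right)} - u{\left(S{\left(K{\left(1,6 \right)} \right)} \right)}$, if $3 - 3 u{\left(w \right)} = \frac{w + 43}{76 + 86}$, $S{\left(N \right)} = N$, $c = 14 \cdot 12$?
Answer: $- \frac{3634}{8991} \approx -0.40418$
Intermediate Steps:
$K{\left(H,y \right)} = -3$
$c = 168$
$u{\left(w \right)} = \frac{443}{486} - \frac{w}{486}$ ($u{\left(w \right)} = 1 - \frac{\left(w + 43\right) \frac{1}{76 + 86}}{3} = 1 - \frac{\left(43 + w\right) \frac{1}{162}}{3} = 1 - \frac{\frac{43}{162} + \frac{w}{162}}{3} = 1 - \left(\frac{43}{486} + \frac{w}{486}\right) = \frac{443}{486} - \frac{w}{486}$)
$O{\left(g,f \right)} = \frac{g}{3 \left(168 + f\right)}$ ($O{\left(g,f \right)} = \frac{\left(g + g\right) \frac{1}{f + 168}}{6} = \frac{2 g \frac{1}{168 + f}}{6} = \frac{g}{3 \left(168 + f\right)}$)
$O{\left(57,-131 \right)} - u{\left(S{\left(K{\left(1,6 \right)} \right)} \right)} = \frac{1}{3} \cdot 57 \frac{1}{168 - 131} - \left(\frac{443}{486} - - \frac{1}{162}\right) = \frac{1}{3} \cdot 57 \cdot \frac{1}{37} - \left(\frac{443}{486} + \frac{1}{162}\right) = \frac{1}{3} \cdot 57 \cdot \frac{1}{37} - \frac{223}{243} = \frac{19}{37} - \frac{223}{243} = - \frac{3634}{8991}$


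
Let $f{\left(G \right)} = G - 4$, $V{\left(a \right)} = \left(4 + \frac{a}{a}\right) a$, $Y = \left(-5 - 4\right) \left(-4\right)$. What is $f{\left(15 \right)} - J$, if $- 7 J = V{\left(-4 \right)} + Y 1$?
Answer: $\frac{93}{7} \approx 13.286$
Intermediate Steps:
$Y = 36$ ($Y = \left(-9\right) \left(-4\right) = 36$)
$V{\left(a \right)} = 5 a$ ($V{\left(a \right)} = \left(4 + 1\right) a = 5 a$)
$f{\left(G \right)} = -4 + G$
$J = - \frac{16}{7}$ ($J = - \frac{5 \left(-4\right) + 36 \cdot 1}{7} = - \frac{-20 + 36}{7} = \left(- \frac{1}{7}\right) 16 = - \frac{16}{7} \approx -2.2857$)
$f{\left(15 \right)} - J = \left(-4 + 15\right) - - \frac{16}{7} = 11 + \frac{16}{7} = \frac{93}{7}$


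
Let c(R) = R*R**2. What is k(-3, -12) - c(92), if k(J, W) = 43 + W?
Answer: -778657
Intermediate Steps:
c(R) = R**3
k(-3, -12) - c(92) = (43 - 12) - 1*92**3 = 31 - 1*778688 = 31 - 778688 = -778657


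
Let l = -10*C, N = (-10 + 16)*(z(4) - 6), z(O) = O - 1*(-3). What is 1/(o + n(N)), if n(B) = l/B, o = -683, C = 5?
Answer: -3/2074 ≈ -0.0014465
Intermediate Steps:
z(O) = 3 + O (z(O) = O + 3 = 3 + O)
N = 6 (N = (-10 + 16)*((3 + 4) - 6) = 6*(7 - 6) = 6*1 = 6)
l = -50 (l = -10*5 = -50)
n(B) = -50/B
1/(o + n(N)) = 1/(-683 - 50/6) = 1/(-683 - 50*⅙) = 1/(-683 - 25/3) = 1/(-2074/3) = -3/2074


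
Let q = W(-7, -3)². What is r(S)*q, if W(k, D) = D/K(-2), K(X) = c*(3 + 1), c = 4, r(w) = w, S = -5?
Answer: -45/256 ≈ -0.17578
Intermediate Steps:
K(X) = 16 (K(X) = 4*(3 + 1) = 4*4 = 16)
W(k, D) = D/16
q = 9/256 (q = ((1/16)*(-3))² = (-3/16)² = 9/256 ≈ 0.035156)
r(S)*q = -5*9/256 = -45/256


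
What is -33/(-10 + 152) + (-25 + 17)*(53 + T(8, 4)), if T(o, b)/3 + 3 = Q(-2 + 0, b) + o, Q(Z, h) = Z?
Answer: -70465/142 ≈ -496.23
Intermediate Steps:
T(o, b) = -15 + 3*o (T(o, b) = -9 + 3*((-2 + 0) + o) = -9 + 3*(-2 + o) = -9 + (-6 + 3*o) = -15 + 3*o)
-33/(-10 + 152) + (-25 + 17)*(53 + T(8, 4)) = -33/(-10 + 152) + (-25 + 17)*(53 + (-15 + 3*8)) = -33/142 - 8*(53 + (-15 + 24)) = (1/142)*(-33) - 8*(53 + 9) = -33/142 - 8*62 = -33/142 - 496 = -70465/142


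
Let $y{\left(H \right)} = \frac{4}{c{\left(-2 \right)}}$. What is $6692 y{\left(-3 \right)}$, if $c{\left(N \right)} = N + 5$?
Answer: $\frac{26768}{3} \approx 8922.7$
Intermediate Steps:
$c{\left(N \right)} = 5 + N$
$y{\left(H \right)} = \frac{4}{3}$ ($y{\left(H \right)} = \frac{4}{5 - 2} = \frac{4}{3}$)
$6692 y{\left(-3 \right)} = 6692 \cdot \frac{4}{3} = \frac{26768}{3}$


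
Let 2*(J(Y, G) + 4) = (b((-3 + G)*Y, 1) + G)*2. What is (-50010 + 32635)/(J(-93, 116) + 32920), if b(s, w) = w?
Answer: -17375/33033 ≈ -0.52599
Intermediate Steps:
J(Y, G) = -3 + G (J(Y, G) = -4 + ((1 + G)*2)/2 = -4 + (2 + 2*G)/2 = -4 + (1 + G) = -3 + G)
(-50010 + 32635)/(J(-93, 116) + 32920) = (-50010 + 32635)/((-3 + 116) + 32920) = -17375/(113 + 32920) = -17375/33033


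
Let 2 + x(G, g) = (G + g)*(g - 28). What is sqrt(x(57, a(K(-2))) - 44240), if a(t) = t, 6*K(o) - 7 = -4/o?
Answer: I*sqrt(183169)/2 ≈ 213.99*I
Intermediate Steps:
K(o) = 7/6 - 2/(3*o) (K(o) = 7/6 + (-4/o)/6 = 7/6 - 2/(3*o))
x(G, g) = -2 + (-28 + g)*(G + g) (x(G, g) = -2 + (G + g)*(g - 28) = -2 + (G + g)*(-28 + g) = -2 + (-28 + g)*(G + g))
sqrt(x(57, a(K(-2))) - 44240) = sqrt((-2 + ((1/6)*(-4 + 7*(-2))/(-2))**2 - 28*57 - 14*(-4 + 7*(-2))/(3*(-2)) + 57*((1/6)*(-4 + 7*(-2))/(-2))) - 44240) = sqrt((-2 + ((1/6)*(-1/2)*(-4 - 14))**2 - 1596 - 14*(-1)*(-4 - 14)/(3*2) + 57*((1/6)*(-1/2)*(-4 - 14))) - 44240) = sqrt((-2 + ((1/6)*(-1/2)*(-18))**2 - 1596 - 14*(-1)*(-18)/(3*2) + 57*((1/6)*(-1/2)*(-18))) - 44240) = sqrt((-2 + (3/2)**2 - 1596 - 28*3/2 + 57*(3/2)) - 44240) = sqrt((-2 + 9/4 - 1596 - 42 + 171/2) - 44240) = sqrt(-6209/4 - 44240) = sqrt(-183169/4) = I*sqrt(183169)/2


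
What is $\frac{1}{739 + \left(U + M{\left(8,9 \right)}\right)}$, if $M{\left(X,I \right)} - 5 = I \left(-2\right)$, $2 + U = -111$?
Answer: $\frac{1}{613} \approx 0.0016313$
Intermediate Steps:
$U = -113$ ($U = -2 - 111 = -113$)
$M{\left(X,I \right)} = 5 - 2 I$ ($M{\left(X,I \right)} = 5 + I \left(-2\right) = 5 - 2 I$)
$\frac{1}{739 + \left(U + M{\left(8,9 \right)}\right)} = \frac{1}{739 + \left(-113 + \left(5 - 18\right)\right)} = \frac{1}{739 - 126} = \frac{1}{613}$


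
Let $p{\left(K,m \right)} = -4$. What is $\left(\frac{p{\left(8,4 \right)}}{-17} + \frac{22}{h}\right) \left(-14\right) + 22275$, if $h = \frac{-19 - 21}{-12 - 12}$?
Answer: $\frac{1877387}{85} \approx 22087.0$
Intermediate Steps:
$h = \frac{5}{3}$ ($h = \frac{-19 - 21}{-24} = \left(-40\right) \left(- \frac{1}{24}\right) = \frac{5}{3} \approx 1.6667$)
$\left(\frac{p{\left(8,4 \right)}}{-17} + \frac{22}{h}\right) \left(-14\right) + 22275 = \left(- \frac{4}{-17} + \frac{22}{\frac{5}{3}}\right) \left(-14\right) + 22275 = \left(\left(-4\right) \left(- \frac{1}{17}\right) + 22 \cdot \frac{3}{5}\right) \left(-14\right) + 22275 = \left(\frac{4}{17} + \frac{66}{5}\right) \left(-14\right) + 22275 = \frac{1142}{85} \left(-14\right) + 22275 = - \frac{15988}{85} + 22275 = \frac{1877387}{85}$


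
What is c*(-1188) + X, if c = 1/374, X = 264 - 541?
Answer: -4763/17 ≈ -280.18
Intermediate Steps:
X = -277
c = 1/374 ≈ 0.0026738
c*(-1188) + X = (1/374)*(-1188) - 277 = -54/17 - 277 = -4763/17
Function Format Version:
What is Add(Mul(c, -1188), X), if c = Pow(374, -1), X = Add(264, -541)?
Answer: Rational(-4763, 17) ≈ -280.18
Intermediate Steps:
X = -277
c = Rational(1, 374) ≈ 0.0026738
Add(Mul(c, -1188), X) = Add(Mul(Rational(1, 374), -1188), -277) = Add(Rational(-54, 17), -277) = Rational(-4763, 17)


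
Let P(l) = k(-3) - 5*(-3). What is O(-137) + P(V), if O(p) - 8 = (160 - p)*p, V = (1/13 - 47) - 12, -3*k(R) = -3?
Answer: -40665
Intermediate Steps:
k(R) = 1 (k(R) = -⅓*(-3) = 1)
V = -766/13 (V = (1/13 - 47) - 12 = -610/13 - 12 = -766/13 ≈ -58.923)
P(l) = 16 (P(l) = 1 - 5*(-3) = 1 + 15 = 16)
O(p) = 8 + p*(160 - p) (O(p) = 8 + (160 - p)*p = 8 + p*(160 - p))
O(-137) + P(V) = (8 - 1*(-137)² + 160*(-137)) + 16 = (8 - 1*18769 - 21920) + 16 = (8 - 18769 - 21920) + 16 = -40681 + 16 = -40665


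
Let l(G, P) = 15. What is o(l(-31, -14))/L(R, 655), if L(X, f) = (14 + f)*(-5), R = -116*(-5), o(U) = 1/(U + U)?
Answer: -1/100350 ≈ -9.9651e-6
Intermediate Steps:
o(U) = 1/(2*U)
R = 580
L(X, f) = -70 - 5*f
o(l(-31, -14))/L(R, 655) = ((½)/15)/(-70 - 5*655) = ((½)*(1/15))/(-70 - 3275) = (1/30)/(-3345) = (1/30)*(-1/3345) = -1/100350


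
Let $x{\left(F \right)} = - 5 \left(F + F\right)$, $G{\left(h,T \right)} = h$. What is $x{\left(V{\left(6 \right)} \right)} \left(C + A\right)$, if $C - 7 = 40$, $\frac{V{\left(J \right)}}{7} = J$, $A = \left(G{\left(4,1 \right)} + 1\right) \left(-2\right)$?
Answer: $-15540$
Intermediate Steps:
$A = -10$ ($A = \left(4 + 1\right) \left(-2\right) = 5 \left(-2\right) = -10$)
$V{\left(J \right)} = 7 J$
$C = 47$ ($C = 7 + 40 = 47$)
$x{\left(F \right)} = - 10 F$ ($x{\left(F \right)} = - 5 \cdot 2 F = - 10 F$)
$x{\left(V{\left(6 \right)} \right)} \left(C + A\right) = - 10 \cdot 7 \cdot 6 \left(47 - 10\right) = \left(-10\right) 42 \cdot 37 = \left(-420\right) 37 = -15540$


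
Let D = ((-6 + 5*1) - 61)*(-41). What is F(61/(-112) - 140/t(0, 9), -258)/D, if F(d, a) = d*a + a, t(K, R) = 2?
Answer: 1004781/142352 ≈ 7.0584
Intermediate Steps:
F(d, a) = a + a*d (F(d, a) = a*d + a = a + a*d)
D = 2542 (D = ((-6 + 5) - 61)*(-41) = (-1 - 61)*(-41) = -62*(-41) = 2542)
F(61/(-112) - 140/t(0, 9), -258)/D = -258*(1 + (61/(-112) - 140/2))/2542 = -258*(1 + (61*(-1/112) - 140*½))*(1/2542) = -258*(1 + (-61/112 - 70))*(1/2542) = -258*(1 - 7901/112)*(1/2542) = -258*(-7789/112)*(1/2542) = (1004781/56)*(1/2542) = 1004781/142352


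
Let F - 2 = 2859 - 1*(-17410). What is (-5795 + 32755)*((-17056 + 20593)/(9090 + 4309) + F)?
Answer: 7322731395360/13399 ≈ 5.4651e+8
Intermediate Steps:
F = 20271 (F = 2 + (2859 - 1*(-17410)) = 2 + (2859 + 17410) = 2 + 20269 = 20271)
(-5795 + 32755)*((-17056 + 20593)/(9090 + 4309) + F) = (-5795 + 32755)*((-17056 + 20593)/(9090 + 4309) + 20271) = 26960*(3537/13399 + 20271) = 26960*(271614666/13399) = 7322731395360/13399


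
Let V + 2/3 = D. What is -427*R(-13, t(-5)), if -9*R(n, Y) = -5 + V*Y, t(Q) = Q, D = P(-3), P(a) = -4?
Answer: 23485/27 ≈ 869.81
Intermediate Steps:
D = -4
V = -14/3 (V = -2/3 - 4 = -14/3 ≈ -4.6667)
R(n, Y) = 5/9 + 14*Y/27 (R(n, Y) = -(-5 - 14*Y/3)/9 = 5/9 + 14*Y/27)
-427*R(-13, t(-5)) = -427*(5/9 + (14/27)*(-5)) = -427*(5/9 - 70/27) = -427*(-55/27) = 23485/27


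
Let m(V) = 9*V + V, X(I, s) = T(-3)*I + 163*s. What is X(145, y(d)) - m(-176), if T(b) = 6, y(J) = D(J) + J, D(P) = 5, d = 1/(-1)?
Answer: 3282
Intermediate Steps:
d = -1
y(J) = 5 + J
X(I, s) = 6*I + 163*s
m(V) = 10*V
X(145, y(d)) - m(-176) = (6*145 + 163*(5 - 1)) - 10*(-176) = (870 + 163*4) - 1*(-1760) = (870 + 652) + 1760 = 1522 + 1760 = 3282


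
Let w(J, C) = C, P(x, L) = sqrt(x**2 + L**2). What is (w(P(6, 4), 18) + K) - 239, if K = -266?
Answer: -487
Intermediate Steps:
P(x, L) = sqrt(L**2 + x**2)
(w(P(6, 4), 18) + K) - 239 = (18 - 266) - 239 = -248 - 239 = -487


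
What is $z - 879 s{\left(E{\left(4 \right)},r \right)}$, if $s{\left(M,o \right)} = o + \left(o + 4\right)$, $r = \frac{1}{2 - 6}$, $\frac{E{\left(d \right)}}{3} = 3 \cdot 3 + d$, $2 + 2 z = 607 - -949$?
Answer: $- \frac{4599}{2} \approx -2299.5$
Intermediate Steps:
$z = 777$ ($z = -1 + \frac{607 - -949}{2} = -1 + \frac{607 + 949}{2} = -1 + \frac{1}{2} \cdot 1556 = -1 + 778 = 777$)
$E{\left(d \right)} = 27 + 3 d$ ($E{\left(d \right)} = 3 \left(3 \cdot 3 + d\right) = 3 \left(9 + d\right) = 27 + 3 d$)
$r = - \frac{1}{4}$ ($r = \frac{1}{-4} = - \frac{1}{4} \approx -0.25$)
$s{\left(M,o \right)} = 4 + 2 o$ ($s{\left(M,o \right)} = o + \left(4 + o\right) = 4 + 2 o$)
$z - 879 s{\left(E{\left(4 \right)},r \right)} = 777 - 879 \left(4 + 2 \left(- \frac{1}{4}\right)\right) = 777 - 879 \left(4 - \frac{1}{2}\right) = 777 - \frac{6153}{2} = - \frac{4599}{2}$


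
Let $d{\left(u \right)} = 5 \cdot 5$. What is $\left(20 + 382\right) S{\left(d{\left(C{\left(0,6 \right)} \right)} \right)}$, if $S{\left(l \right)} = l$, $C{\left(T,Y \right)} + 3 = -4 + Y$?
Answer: $10050$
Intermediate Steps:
$C{\left(T,Y \right)} = -7 + Y$ ($C{\left(T,Y \right)} = -3 + \left(-4 + Y\right) = -7 + Y$)
$d{\left(u \right)} = 25$
$\left(20 + 382\right) S{\left(d{\left(C{\left(0,6 \right)} \right)} \right)} = \left(20 + 382\right) 25 = 402 \cdot 25 = 10050$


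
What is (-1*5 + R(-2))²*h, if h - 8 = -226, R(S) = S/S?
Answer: -3488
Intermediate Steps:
R(S) = 1
h = -218 (h = 8 - 226 = -218)
(-1*5 + R(-2))²*h = (-1*5 + 1)²*(-218) = (-5 + 1)²*(-218) = (-4)²*(-218) = 16*(-218) = -3488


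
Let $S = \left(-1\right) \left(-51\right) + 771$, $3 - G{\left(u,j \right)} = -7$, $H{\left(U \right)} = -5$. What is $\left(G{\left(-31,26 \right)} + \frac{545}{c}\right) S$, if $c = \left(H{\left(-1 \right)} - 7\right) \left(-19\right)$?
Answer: $\frac{387025}{38} \approx 10185.0$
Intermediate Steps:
$G{\left(u,j \right)} = 10$ ($G{\left(u,j \right)} = 3 - -7 = 3 + 7 = 10$)
$c = 228$ ($c = \left(-5 - 7\right) \left(-19\right) = \left(-12\right) \left(-19\right) = 228$)
$S = 822$ ($S = 51 + 771 = 822$)
$\left(G{\left(-31,26 \right)} + \frac{545}{c}\right) S = \left(10 + \frac{545}{228}\right) 822 = \frac{2825}{228} \cdot 822 = \frac{387025}{38}$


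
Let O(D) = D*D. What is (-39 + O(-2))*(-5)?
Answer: 175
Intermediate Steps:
O(D) = D**2
(-39 + O(-2))*(-5) = (-39 + (-2)**2)*(-5) = (-39 + 4)*(-5) = -35*(-5) = 175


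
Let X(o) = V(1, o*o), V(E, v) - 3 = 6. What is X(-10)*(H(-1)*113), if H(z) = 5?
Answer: 5085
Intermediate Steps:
V(E, v) = 9 (V(E, v) = 3 + 6 = 9)
X(o) = 9
X(-10)*(H(-1)*113) = 9*(5*113) = 9*565 = 5085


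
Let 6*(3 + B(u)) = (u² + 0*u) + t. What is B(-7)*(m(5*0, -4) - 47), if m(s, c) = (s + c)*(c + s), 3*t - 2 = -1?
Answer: -1457/9 ≈ -161.89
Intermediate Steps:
t = ⅓ (t = ⅔ + (⅓)*(-1) = ⅔ - ⅓ = ⅓ ≈ 0.33333)
m(s, c) = (c + s)² (m(s, c) = (c + s)*(c + s) = (c + s)²)
B(u) = -53/18 + u²/6 (B(u) = -3 + ((u² + 0*u) + ⅓)/6 = -3 + ((u² + 0) + ⅓)/6 = -3 + (u² + ⅓)/6 = -3 + (⅓ + u²)/6 = -3 + (1/18 + u²/6) = -53/18 + u²/6)
B(-7)*(m(5*0, -4) - 47) = (-53/18 + (⅙)*(-7)²)*((-4 + 5*0)² - 47) = (-53/18 + (⅙)*49)*((-4 + 0)² - 47) = (-53/18 + 49/6)*((-4)² - 47) = 47*(16 - 47)/9 = (47/9)*(-31) = -1457/9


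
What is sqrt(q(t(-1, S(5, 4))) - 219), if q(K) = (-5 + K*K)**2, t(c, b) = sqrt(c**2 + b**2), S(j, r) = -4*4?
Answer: sqrt(63285) ≈ 251.57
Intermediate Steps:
S(j, r) = -16
t(c, b) = sqrt(b**2 + c**2)
q(K) = (-5 + K**2)**2
sqrt(q(t(-1, S(5, 4))) - 219) = sqrt((-5 + (sqrt((-16)**2 + (-1)**2))**2)**2 - 219) = sqrt((-5 + (sqrt(256 + 1))**2)**2 - 219) = sqrt((-5 + (sqrt(257))**2)**2 - 219) = sqrt((-5 + 257)**2 - 219) = sqrt(252**2 - 219) = sqrt(63504 - 219) = sqrt(63285)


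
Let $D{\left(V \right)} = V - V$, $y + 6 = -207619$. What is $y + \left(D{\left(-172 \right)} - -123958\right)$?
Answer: $-83667$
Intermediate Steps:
$y = -207625$ ($y = -6 - 207619 = -207625$)
$D{\left(V \right)} = 0$
$y + \left(D{\left(-172 \right)} - -123958\right) = -207625 + \left(0 - -123958\right) = -207625 + \left(0 + 123958\right) = -207625 + 123958 = -83667$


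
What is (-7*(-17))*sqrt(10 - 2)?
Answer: 238*sqrt(2) ≈ 336.58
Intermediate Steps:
(-7*(-17))*sqrt(10 - 2) = 119*sqrt(8) = 119*(2*sqrt(2)) = 238*sqrt(2)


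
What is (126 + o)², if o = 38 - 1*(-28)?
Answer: 36864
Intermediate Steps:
o = 66 (o = 38 + 28 = 66)
(126 + o)² = (126 + 66)² = 192² = 36864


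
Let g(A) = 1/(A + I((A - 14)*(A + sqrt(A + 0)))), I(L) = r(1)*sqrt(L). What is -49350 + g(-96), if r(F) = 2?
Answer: (-4737601/4 + 49350*sqrt(2640 - 110*I*sqrt(6)))/(24 - sqrt(110)*sqrt(24 - I*sqrt(6))) ≈ -49350.0 + 0.00086212*I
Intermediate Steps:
I(L) = 2*sqrt(L)
g(A) = 1/(A + 2*sqrt((-14 + A)*(A + sqrt(A)))) (g(A) = 1/(A + 2*sqrt((A - 14)*(A + sqrt(A + 0)))) = 1/(A + 2*sqrt((-14 + A)*(A + sqrt(A)))))
-49350 + g(-96) = -49350 + 1/(-96 + 2*sqrt((-96)**2 + (-96)**(3/2) - 14*(-96) - 56*I*sqrt(6))) = -49350 + 1/(-96 + 2*sqrt(9216 - 384*I*sqrt(6) + 1344 - 56*I*sqrt(6))) = -49350 + 1/(-96 + 2*sqrt(10560 - 440*I*sqrt(6)))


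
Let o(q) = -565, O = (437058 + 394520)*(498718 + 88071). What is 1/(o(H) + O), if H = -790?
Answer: 1/487960822477 ≈ 2.0493e-12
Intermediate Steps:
O = 487960823042 (O = 831578*586789 = 487960823042)
1/(o(H) + O) = 1/(-565 + 487960823042) = 1/487960822477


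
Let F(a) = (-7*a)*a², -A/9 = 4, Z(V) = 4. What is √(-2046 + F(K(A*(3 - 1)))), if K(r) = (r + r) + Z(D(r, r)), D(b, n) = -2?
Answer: √19205954 ≈ 4382.5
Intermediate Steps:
A = -36 (A = -9*4 = -36)
K(r) = 4 + 2*r (K(r) = (r + r) + 4 = 2*r + 4 = 4 + 2*r)
F(a) = -7*a³
√(-2046 + F(K(A*(3 - 1)))) = √(-2046 - 7*(4 + 2*(-36*(3 - 1)))³) = √(-2046 - 7*(4 + 2*(-36*2))³) = √(-2046 - 7*(4 + 2*(-72))³) = √(-2046 - 7*(4 - 144)³) = √(-2046 - 7*(-140)³) = √(-2046 - 7*(-2744000)) = √(-2046 + 19208000) = √19205954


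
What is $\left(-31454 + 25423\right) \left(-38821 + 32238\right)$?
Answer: $39702073$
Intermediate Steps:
$\left(-31454 + 25423\right) \left(-38821 + 32238\right) = \left(-6031\right) \left(-6583\right) = 39702073$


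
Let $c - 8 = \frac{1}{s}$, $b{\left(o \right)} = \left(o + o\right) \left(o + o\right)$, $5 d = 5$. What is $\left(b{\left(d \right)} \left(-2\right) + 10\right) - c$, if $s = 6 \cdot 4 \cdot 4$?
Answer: $- \frac{577}{96} \approx -6.0104$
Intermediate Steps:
$d = 1$ ($d = \frac{1}{5} \cdot 5 = 1$)
$b{\left(o \right)} = 4 o^{2}$ ($b{\left(o \right)} = 2 o 2 o = 4 o^{2}$)
$s = 96$ ($s = 24 \cdot 4 = 96$)
$c = \frac{769}{96}$ ($c = 8 + \frac{1}{96} = \frac{769}{96} \approx 8.0104$)
$\left(b{\left(d \right)} \left(-2\right) + 10\right) - c = \left(4 \cdot 1^{2} \left(-2\right) + 10\right) - \frac{769}{96} = \left(4 \cdot 1 \left(-2\right) + 10\right) - \frac{769}{96} = \left(4 \left(-2\right) + 10\right) - \frac{769}{96} = \left(-8 + 10\right) - \frac{769}{96} = 2 - \frac{769}{96} = - \frac{577}{96}$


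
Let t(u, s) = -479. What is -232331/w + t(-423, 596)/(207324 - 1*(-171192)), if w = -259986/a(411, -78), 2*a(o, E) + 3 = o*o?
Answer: 1237901476949345/16401476796 ≈ 75475.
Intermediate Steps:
a(o, E) = -3/2 + o²/2 (a(o, E) = -3/2 + (o*o)/2 = -3/2 + o²/2)
w = -86662/28153 (w = -259986/(-3/2 + (½)*411²) = -259986/(-3/2 + (½)*168921) = -259986/(-3/2 + 168921/2) = -259986/84459 = -259986*1/84459 = -86662/28153 ≈ -3.0783)
-232331/w + t(-423, 596)/(207324 - 1*(-171192)) = -232331/(-86662/28153) - 479/(207324 - 1*(-171192)) = -232331*(-28153/86662) - 479/(207324 + 171192) = 6540814643/86662 - 479/378516 = 1237901476949345/16401476796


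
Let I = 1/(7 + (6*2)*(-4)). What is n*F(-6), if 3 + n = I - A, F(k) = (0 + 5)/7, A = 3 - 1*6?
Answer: -5/287 ≈ -0.017422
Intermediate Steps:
A = -3 (A = 3 - 6 = -3)
I = -1/41 (I = 1/(7 + 12*(-4)) = 1/(7 - 48) = 1/(-41) = -1/41 ≈ -0.024390)
F(k) = 5/7 (F(k) = 5*(⅐) = 5/7)
n = -1/41 (n = -3 + (-1/41 - 1*(-3)) = -3 + (-1/41 + 3) = -3 + 122/41 = -1/41 ≈ -0.024390)
n*F(-6) = -1/41*5/7 = -5/287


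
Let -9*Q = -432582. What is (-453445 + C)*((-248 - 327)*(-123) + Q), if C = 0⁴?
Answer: -161593741205/3 ≈ -5.3865e+10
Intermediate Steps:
Q = 144194/3 (Q = -⅑*(-432582) = 144194/3 ≈ 48065.)
C = 0
(-453445 + C)*((-248 - 327)*(-123) + Q) = (-453445 + 0)*((-248 - 327)*(-123) + 144194/3) = -453445*(-575*(-123) + 144194/3) = -453445*(70725 + 144194/3) = -453445*356369/3 = -161593741205/3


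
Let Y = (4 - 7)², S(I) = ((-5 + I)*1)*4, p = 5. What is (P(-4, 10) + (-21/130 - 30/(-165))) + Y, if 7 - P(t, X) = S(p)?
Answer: 22909/1430 ≈ 16.020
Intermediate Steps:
S(I) = -20 + 4*I (S(I) = (-5 + I)*4 = -20 + 4*I)
P(t, X) = 7 (P(t, X) = 7 - (-20 + 4*5) = 7 - (-20 + 20) = 7 - 1*0 = 7 + 0 = 7)
Y = 9 (Y = (-3)² = 9)
(P(-4, 10) + (-21/130 - 30/(-165))) + Y = (7 + (-21/130 - 30/(-165))) + 9 = (7 + (-21*1/130 - 30*(-1/165))) + 9 = (7 + (-21/130 + 2/11)) + 9 = (7 + 29/1430) + 9 = 10039/1430 + 9 = 22909/1430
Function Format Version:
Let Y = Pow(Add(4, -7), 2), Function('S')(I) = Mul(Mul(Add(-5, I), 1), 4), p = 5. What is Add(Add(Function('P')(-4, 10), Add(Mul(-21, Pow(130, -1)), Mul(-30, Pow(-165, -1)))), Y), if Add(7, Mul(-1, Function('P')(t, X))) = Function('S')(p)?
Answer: Rational(22909, 1430) ≈ 16.020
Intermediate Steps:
Function('S')(I) = Add(-20, Mul(4, I)) (Function('S')(I) = Mul(Add(-5, I), 4) = Add(-20, Mul(4, I)))
Function('P')(t, X) = 7 (Function('P')(t, X) = Add(7, Mul(-1, Add(-20, Mul(4, 5)))) = Add(7, Mul(-1, Add(-20, 20))) = Add(7, Mul(-1, 0)) = Add(7, 0) = 7)
Y = 9 (Y = Pow(-3, 2) = 9)
Add(Add(Function('P')(-4, 10), Add(Mul(-21, Pow(130, -1)), Mul(-30, Pow(-165, -1)))), Y) = Add(Add(7, Add(Mul(-21, Pow(130, -1)), Mul(-30, Pow(-165, -1)))), 9) = Add(Add(7, Add(Mul(-21, Rational(1, 130)), Mul(-30, Rational(-1, 165)))), 9) = Add(Add(7, Add(Rational(-21, 130), Rational(2, 11))), 9) = Add(Add(7, Rational(29, 1430)), 9) = Add(Rational(10039, 1430), 9) = Rational(22909, 1430)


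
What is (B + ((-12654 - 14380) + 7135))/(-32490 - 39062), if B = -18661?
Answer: 1205/2236 ≈ 0.53891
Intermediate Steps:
(B + ((-12654 - 14380) + 7135))/(-32490 - 39062) = (-18661 + ((-12654 - 14380) + 7135))/(-32490 - 39062) = (-18661 + (-27034 + 7135))/(-71552) = (-18661 - 19899)*(-1/71552) = -38560*(-1/71552) = 1205/2236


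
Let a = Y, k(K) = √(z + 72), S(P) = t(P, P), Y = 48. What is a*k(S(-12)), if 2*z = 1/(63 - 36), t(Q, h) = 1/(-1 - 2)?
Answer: 8*√23334/3 ≈ 407.35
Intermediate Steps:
t(Q, h) = -⅓ (t(Q, h) = 1/(-3) = -⅓)
z = 1/54 (z = 1/(2*(63 - 36)) = (½)/27 = (½)*(1/27) = 1/54 ≈ 0.018519)
S(P) = -⅓
k(K) = √23334/18 (k(K) = √(1/54 + 72) = √(3889/54) = √23334/18)
a = 48
a*k(S(-12)) = 48*(√23334/18) = 8*√23334/3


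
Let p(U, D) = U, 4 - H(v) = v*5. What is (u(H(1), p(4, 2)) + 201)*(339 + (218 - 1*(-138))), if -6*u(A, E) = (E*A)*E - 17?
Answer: 287035/2 ≈ 1.4352e+5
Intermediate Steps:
H(v) = 4 - 5*v (H(v) = 4 - v*5 = 4 - 5*v)
u(A, E) = 17/6 - A*E**2/6 (u(A, E) = -((E*A)*E - 17)/6 = -((A*E)*E - 17)/6 = -(A*E**2 - 17)/6 = -(-17 + A*E**2)/6 = 17/6 - A*E**2/6)
(u(H(1), p(4, 2)) + 201)*(339 + (218 - 1*(-138))) = ((17/6 - 1/6*(4 - 5*1)*4**2) + 201)*(339 + (218 - 1*(-138))) = ((17/6 - 1/6*(4 - 5)*16) + 201)*(339 + (218 + 138)) = ((17/6 - 1/6*(-1)*16) + 201)*(339 + 356) = ((17/6 + 8/3) + 201)*695 = (11/2 + 201)*695 = (413/2)*695 = 287035/2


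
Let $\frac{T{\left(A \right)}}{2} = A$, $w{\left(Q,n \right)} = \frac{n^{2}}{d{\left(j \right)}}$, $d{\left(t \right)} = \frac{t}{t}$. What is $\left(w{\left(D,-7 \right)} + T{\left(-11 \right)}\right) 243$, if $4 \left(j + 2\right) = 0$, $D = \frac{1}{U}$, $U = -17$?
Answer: $6561$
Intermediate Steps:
$D = - \frac{1}{17}$ ($D = \frac{1}{-17} = - \frac{1}{17} \approx -0.058824$)
$j = -2$ ($j = -2 + \frac{1}{4} \cdot 0 = -2 + 0 = -2$)
$d{\left(t \right)} = 1$
$w{\left(Q,n \right)} = n^{2}$ ($w{\left(Q,n \right)} = \frac{n^{2}}{1} = n^{2} \cdot 1 = n^{2}$)
$T{\left(A \right)} = 2 A$
$\left(w{\left(D,-7 \right)} + T{\left(-11 \right)}\right) 243 = \left(\left(-7\right)^{2} + 2 \left(-11\right)\right) 243 = \left(49 - 22\right) 243 = 27 \cdot 243 = 6561$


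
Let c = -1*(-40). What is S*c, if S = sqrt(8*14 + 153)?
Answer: 40*sqrt(265) ≈ 651.15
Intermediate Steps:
c = 40
S = sqrt(265) (S = sqrt(112 + 153) = sqrt(265) ≈ 16.279)
S*c = sqrt(265)*40 = 40*sqrt(265)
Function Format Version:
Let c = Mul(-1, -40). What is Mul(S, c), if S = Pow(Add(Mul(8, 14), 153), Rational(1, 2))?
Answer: Mul(40, Pow(265, Rational(1, 2))) ≈ 651.15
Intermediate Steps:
c = 40
S = Pow(265, Rational(1, 2)) (S = Pow(Add(112, 153), Rational(1, 2)) = Pow(265, Rational(1, 2)) ≈ 16.279)
Mul(S, c) = Mul(Pow(265, Rational(1, 2)), 40) = Mul(40, Pow(265, Rational(1, 2)))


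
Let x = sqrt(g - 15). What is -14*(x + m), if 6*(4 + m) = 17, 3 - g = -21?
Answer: -77/3 ≈ -25.667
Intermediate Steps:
g = 24 (g = 3 - 1*(-21) = 3 + 21 = 24)
x = 3 (x = sqrt(24 - 15) = sqrt(9) = 3)
m = -7/6 (m = -4 + (1/6)*17 = -4 + 17/6 = -7/6 ≈ -1.1667)
-14*(x + m) = -14*(3 - 7/6) = -14*11/6 = -77/3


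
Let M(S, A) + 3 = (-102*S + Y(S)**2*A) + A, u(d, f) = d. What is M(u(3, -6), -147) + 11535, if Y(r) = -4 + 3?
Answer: 10932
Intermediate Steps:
Y(r) = -1
M(S, A) = -3 - 102*S + 2*A (M(S, A) = -3 + ((-102*S + (-1)**2*A) + A) = -3 + ((-102*S + 1*A) + A) = -3 + ((-102*S + A) + A) = -3 + ((A - 102*S) + A) = -3 + (-102*S + 2*A) = -3 - 102*S + 2*A)
M(u(3, -6), -147) + 11535 = (-3 - 102*3 + 2*(-147)) + 11535 = (-3 - 306 - 294) + 11535 = -603 + 11535 = 10932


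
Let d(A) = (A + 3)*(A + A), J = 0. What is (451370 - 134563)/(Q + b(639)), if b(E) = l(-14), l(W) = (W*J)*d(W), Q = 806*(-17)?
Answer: -316807/13702 ≈ -23.121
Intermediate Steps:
Q = -13702
d(A) = 2*A*(3 + A) (d(A) = (3 + A)*(2*A) = 2*A*(3 + A))
l(W) = 0 (l(W) = (W*0)*(2*W*(3 + W)) = 0*(2*W*(3 + W)) = 0)
b(E) = 0
(451370 - 134563)/(Q + b(639)) = (451370 - 134563)/(-13702 + 0) = 316807/(-13702) = 316807*(-1/13702) = -316807/13702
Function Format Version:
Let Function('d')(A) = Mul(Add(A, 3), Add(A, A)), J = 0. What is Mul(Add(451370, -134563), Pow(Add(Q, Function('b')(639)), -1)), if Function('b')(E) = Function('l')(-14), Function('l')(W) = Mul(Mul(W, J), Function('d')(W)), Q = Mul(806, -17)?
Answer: Rational(-316807, 13702) ≈ -23.121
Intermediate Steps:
Q = -13702
Function('d')(A) = Mul(2, A, Add(3, A)) (Function('d')(A) = Mul(Add(3, A), Mul(2, A)) = Mul(2, A, Add(3, A)))
Function('l')(W) = 0 (Function('l')(W) = Mul(Mul(W, 0), Mul(2, W, Add(3, W))) = Mul(0, Mul(2, W, Add(3, W))) = 0)
Function('b')(E) = 0
Mul(Add(451370, -134563), Pow(Add(Q, Function('b')(639)), -1)) = Mul(Add(451370, -134563), Pow(Add(-13702, 0), -1)) = Mul(316807, Pow(-13702, -1)) = Mul(316807, Rational(-1, 13702)) = Rational(-316807, 13702)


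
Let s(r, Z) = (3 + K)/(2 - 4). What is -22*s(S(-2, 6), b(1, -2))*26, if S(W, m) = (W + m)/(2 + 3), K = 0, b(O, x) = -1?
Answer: 858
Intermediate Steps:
S(W, m) = W/5 + m/5 (S(W, m) = (W + m)/5 = (W + m)*(⅕) = W/5 + m/5)
s(r, Z) = -3/2 (s(r, Z) = (3 + 0)/(2 - 4) = 3/(-2) = 3*(-½) = -3/2)
-22*s(S(-2, 6), b(1, -2))*26 = -22*(-3/2)*26 = 33*26 = 858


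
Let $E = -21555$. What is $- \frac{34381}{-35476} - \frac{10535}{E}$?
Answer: $\frac{222964423}{152937036} \approx 1.4579$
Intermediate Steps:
$- \frac{34381}{-35476} - \frac{10535}{E} = - \frac{34381}{-35476} - \frac{10535}{-21555} = \left(-34381\right) \left(- \frac{1}{35476}\right) - - \frac{2107}{4311} = \frac{34381}{35476} + \frac{2107}{4311} = \frac{222964423}{152937036}$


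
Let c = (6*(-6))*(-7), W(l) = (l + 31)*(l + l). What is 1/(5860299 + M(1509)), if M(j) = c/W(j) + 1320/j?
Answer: 55330/324250392073 ≈ 1.7064e-7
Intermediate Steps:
W(l) = 2*l*(31 + l) (W(l) = (31 + l)*(2*l) = 2*l*(31 + l))
c = 252 (c = -36*(-7) = 252)
M(j) = 1320/j + 126/(j*(31 + j)) (M(j) = 252/((2*j*(31 + j))) + 1320/j = 252*(1/(2*j*(31 + j))) + 1320/j = 126/(j*(31 + j)) + 1320/j = 1320/j + 126/(j*(31 + j)))
1/(5860299 + M(1509)) = 1/(5860299 + 6*(6841 + 220*1509)/(1509*(31 + 1509))) = 1/(5860299 + 6*(1/1509)*(6841 + 331980)/1540) = 1/(5860299 + 6*(1/1509)*(1/1540)*338821) = 1/(5860299 + 48403/55330) = 1/(324250392073/55330) = 55330/324250392073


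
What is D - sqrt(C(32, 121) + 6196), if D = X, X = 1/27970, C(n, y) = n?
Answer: 1/27970 - 6*sqrt(173) ≈ -78.918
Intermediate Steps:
X = 1/27970 ≈ 3.5753e-5
D = 1/27970 ≈ 3.5753e-5
D - sqrt(C(32, 121) + 6196) = 1/27970 - sqrt(32 + 6196) = 1/27970 - sqrt(6228) = 1/27970 - 6*sqrt(173)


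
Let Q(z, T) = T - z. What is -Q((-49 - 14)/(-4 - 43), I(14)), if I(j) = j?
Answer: -595/47 ≈ -12.660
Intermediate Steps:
-Q((-49 - 14)/(-4 - 43), I(14)) = -(14 - (-49 - 14)/(-4 - 43)) = -(14 - (-63)/(-47)) = -(14 - (-63)*(-1)/47) = -(14 - 1*63/47) = -(14 - 63/47) = -1*595/47 = -595/47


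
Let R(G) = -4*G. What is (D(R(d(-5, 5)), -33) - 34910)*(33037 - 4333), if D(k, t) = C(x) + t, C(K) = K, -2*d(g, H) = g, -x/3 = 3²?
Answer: -1003778880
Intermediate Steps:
x = -27 (x = -3*3² = -3*9 = -27)
d(g, H) = -g/2
D(k, t) = -27 + t
(D(R(d(-5, 5)), -33) - 34910)*(33037 - 4333) = ((-27 - 33) - 34910)*(33037 - 4333) = (-60 - 34910)*28704 = -34970*28704 = -1003778880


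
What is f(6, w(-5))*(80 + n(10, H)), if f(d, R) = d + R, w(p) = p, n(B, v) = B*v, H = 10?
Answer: 180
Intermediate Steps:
f(d, R) = R + d
f(6, w(-5))*(80 + n(10, H)) = (-5 + 6)*(80 + 10*10) = 1*(80 + 100) = 1*180 = 180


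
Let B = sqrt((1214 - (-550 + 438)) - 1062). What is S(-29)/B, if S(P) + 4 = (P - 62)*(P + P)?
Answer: 879*sqrt(66)/22 ≈ 324.59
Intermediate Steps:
B = 2*sqrt(66) (B = sqrt((1214 - 1*(-112)) - 1062) = sqrt((1214 + 112) - 1062) = sqrt(1326 - 1062) = sqrt(264) = 2*sqrt(66) ≈ 16.248)
S(P) = -4 + 2*P*(-62 + P) (S(P) = -4 + (P - 62)*(P + P) = -4 + (-62 + P)*(2*P) = -4 + 2*P*(-62 + P))
S(-29)/B = (-4 - 124*(-29) + 2*(-29)**2)/((2*sqrt(66))) = (-4 + 3596 + 2*841)*(sqrt(66)/132) = (-4 + 3596 + 1682)*(sqrt(66)/132) = 5274*(sqrt(66)/132) = 879*sqrt(66)/22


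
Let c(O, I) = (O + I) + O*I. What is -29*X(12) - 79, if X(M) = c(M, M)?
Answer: -4951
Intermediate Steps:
c(O, I) = I + O + I*O (c(O, I) = (I + O) + I*O = I + O + I*O)
X(M) = M**2 + 2*M (X(M) = M + M + M*M = M + M + M**2 = M**2 + 2*M)
-29*X(12) - 79 = -348*(2 + 12) - 79 = -348*14 - 79 = -29*168 - 79 = -4872 - 79 = -4951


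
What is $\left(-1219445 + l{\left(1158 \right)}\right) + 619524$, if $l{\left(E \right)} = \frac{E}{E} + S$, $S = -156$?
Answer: $-600076$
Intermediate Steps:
$l{\left(E \right)} = -155$ ($l{\left(E \right)} = \frac{E}{E} - 156 = 1 - 156 = -155$)
$\left(-1219445 + l{\left(1158 \right)}\right) + 619524 = \left(-1219445 - 155\right) + 619524 = -1219600 + 619524 = -600076$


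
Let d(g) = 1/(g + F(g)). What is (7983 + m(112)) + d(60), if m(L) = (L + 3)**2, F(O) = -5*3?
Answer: 954361/45 ≈ 21208.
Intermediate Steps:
F(O) = -15
m(L) = (3 + L)**2
d(g) = 1/(-15 + g) (d(g) = 1/(g - 15) = 1/(-15 + g))
(7983 + m(112)) + d(60) = (7983 + (3 + 112)**2) + 1/(-15 + 60) = (7983 + 115**2) + 1/45 = (7983 + 13225) + 1/45 = 21208 + 1/45 = 954361/45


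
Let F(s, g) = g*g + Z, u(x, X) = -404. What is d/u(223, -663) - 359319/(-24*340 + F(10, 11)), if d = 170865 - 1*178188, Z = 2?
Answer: 68006609/1082316 ≈ 62.834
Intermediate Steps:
d = -7323 (d = 170865 - 178188 = -7323)
F(s, g) = 2 + g² (F(s, g) = g*g + 2 = g² + 2 = 2 + g²)
d/u(223, -663) - 359319/(-24*340 + F(10, 11)) = -7323/(-404) - 359319/(-24*340 + (2 + 11²)) = -7323*(-1/404) - 359319/(-8160 + (2 + 121)) = 7323/404 - 359319/(-8160 + 123) = 7323/404 - 359319/(-8037) = 7323/404 - 359319*(-1/8037) = 7323/404 + 119773/2679 = 68006609/1082316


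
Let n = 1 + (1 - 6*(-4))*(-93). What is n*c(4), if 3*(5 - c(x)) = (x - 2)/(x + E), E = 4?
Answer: -34279/3 ≈ -11426.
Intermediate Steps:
c(x) = 5 - (-2 + x)/(3*(4 + x)) (c(x) = 5 - (x - 2)/(3*(x + 4)) = 5 - (-2 + x)/(3*(4 + x)))
n = -2324 (n = 1 + (1 + 24)*(-93) = 1 + 25*(-93) = 1 - 2325 = -2324)
n*c(4) = -4648*(31 + 7*4)/(3*(4 + 4)) = -4648*(31 + 28)/(3*8) = -4648*59/(3*8) = -2324*59/12 = -34279/3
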